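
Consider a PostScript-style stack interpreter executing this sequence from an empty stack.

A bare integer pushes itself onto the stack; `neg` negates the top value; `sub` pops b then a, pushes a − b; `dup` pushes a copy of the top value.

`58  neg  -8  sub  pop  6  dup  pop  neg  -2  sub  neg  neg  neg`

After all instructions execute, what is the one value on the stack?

58  → [58]
neg → [-58]
-8  → [-58, -8]
sub → [-50]
pop → []
6   → [6]
dup → [6, 6]
pop → [6]
neg → [-6]
-2  → [-6, -2]
sub → [-4]
neg → [4]
neg → [-4]
neg → [4]

4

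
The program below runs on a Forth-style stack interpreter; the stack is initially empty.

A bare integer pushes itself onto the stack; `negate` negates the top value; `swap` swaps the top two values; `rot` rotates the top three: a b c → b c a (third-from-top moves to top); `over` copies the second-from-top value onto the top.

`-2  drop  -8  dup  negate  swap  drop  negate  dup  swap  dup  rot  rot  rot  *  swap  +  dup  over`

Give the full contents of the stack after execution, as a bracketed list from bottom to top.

[56, 56, 56]

-2      -2
drop    (empty)
-8      -8
dup     -8 -8
negate  -8 8
swap    8 -8
drop    8
negate  -8
dup     -8 -8
swap    -8 -8
dup     -8 -8 -8
rot     -8 -8 -8
rot     -8 -8 -8
rot     -8 -8 -8
*       -8 64
swap    64 -8
+       56
dup     56 56
over    56 56 56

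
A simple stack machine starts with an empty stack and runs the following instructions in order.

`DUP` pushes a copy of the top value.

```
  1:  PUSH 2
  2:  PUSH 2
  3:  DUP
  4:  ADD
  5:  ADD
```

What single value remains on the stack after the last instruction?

6

PUSH 2 -> 2
PUSH 2 -> 2 2
DUP    -> 2 2 2
ADD    -> 2 4
ADD    -> 6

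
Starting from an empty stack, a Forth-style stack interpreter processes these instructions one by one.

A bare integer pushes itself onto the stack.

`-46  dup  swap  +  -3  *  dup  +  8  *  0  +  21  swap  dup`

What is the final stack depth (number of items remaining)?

3

-46  -> -46
dup  -> -46 -46
swap -> -46 -46
+    -> -92
-3   -> -92 -3
*    -> 276
dup  -> 276 276
+    -> 552
8    -> 552 8
*    -> 4416
0    -> 4416 0
+    -> 4416
21   -> 4416 21
swap -> 21 4416
dup  -> 21 4416 4416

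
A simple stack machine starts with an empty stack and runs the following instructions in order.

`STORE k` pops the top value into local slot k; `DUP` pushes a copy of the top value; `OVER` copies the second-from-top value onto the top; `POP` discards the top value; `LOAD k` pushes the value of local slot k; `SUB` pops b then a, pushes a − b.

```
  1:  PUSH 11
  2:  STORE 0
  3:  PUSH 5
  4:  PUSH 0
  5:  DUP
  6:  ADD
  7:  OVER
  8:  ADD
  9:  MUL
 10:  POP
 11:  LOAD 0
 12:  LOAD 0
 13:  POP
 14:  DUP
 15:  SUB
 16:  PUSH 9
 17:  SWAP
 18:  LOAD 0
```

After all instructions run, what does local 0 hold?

11

PUSH 11 : [11]
STORE 0 : []
PUSH 5  : [5]
PUSH 0  : [5, 0]
DUP     : [5, 0, 0]
ADD     : [5, 0]
OVER    : [5, 0, 5]
ADD     : [5, 5]
MUL     : [25]
POP     : []
LOAD 0  : [11]
LOAD 0  : [11, 11]
POP     : [11]
DUP     : [11, 11]
SUB     : [0]
PUSH 9  : [0, 9]
SWAP    : [9, 0]
LOAD 0  : [9, 0, 11]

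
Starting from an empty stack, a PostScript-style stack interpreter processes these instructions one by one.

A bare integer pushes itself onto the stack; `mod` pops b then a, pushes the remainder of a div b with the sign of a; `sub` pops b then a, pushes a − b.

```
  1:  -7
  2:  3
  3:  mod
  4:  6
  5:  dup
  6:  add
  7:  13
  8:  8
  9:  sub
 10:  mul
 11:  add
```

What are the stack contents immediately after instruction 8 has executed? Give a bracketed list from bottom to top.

-7   [-7]
3    [-7, 3]
mod  [-1]
6    [-1, 6]
dup  [-1, 6, 6]
add  [-1, 12]
13   [-1, 12, 13]
8    [-1, 12, 13, 8]

[-1, 12, 13, 8]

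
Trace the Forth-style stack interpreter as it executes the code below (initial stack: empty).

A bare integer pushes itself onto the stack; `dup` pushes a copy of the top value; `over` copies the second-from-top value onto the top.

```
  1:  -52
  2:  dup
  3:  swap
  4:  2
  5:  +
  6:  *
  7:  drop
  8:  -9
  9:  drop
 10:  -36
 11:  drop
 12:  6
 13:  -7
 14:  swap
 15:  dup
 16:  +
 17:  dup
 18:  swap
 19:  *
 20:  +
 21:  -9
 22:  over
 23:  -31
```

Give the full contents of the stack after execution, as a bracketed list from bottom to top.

-52  : -52
dup  : -52 -52
swap : -52 -52
2    : -52 -52 2
+    : -52 -50
*    : 2600
drop : (empty)
-9   : -9
drop : (empty)
-36  : -36
drop : (empty)
6    : 6
-7   : 6 -7
swap : -7 6
dup  : -7 6 6
+    : -7 12
dup  : -7 12 12
swap : -7 12 12
*    : -7 144
+    : 137
-9   : 137 -9
over : 137 -9 137
-31  : 137 -9 137 -31

[137, -9, 137, -31]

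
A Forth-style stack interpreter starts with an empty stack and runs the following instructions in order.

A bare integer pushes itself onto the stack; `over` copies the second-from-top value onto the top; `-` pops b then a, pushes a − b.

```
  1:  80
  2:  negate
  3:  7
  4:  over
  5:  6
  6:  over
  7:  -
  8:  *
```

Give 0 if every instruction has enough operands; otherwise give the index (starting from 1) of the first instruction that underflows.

80     → [80]
negate → [-80]
7      → [-80, 7]
over   → [-80, 7, -80]
6      → [-80, 7, -80, 6]
over   → [-80, 7, -80, 6, -80]
-      → [-80, 7, -80, 86]
*      → [-80, 7, -6880]

0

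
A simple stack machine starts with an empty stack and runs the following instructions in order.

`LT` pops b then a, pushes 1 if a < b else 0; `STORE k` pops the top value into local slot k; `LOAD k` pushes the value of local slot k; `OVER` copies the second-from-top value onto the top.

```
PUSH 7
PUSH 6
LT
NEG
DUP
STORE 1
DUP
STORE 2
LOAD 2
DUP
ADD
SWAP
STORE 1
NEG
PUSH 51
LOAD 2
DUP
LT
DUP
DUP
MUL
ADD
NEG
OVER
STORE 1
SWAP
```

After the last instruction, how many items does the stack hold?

PUSH 7  -> [7]
PUSH 6  -> [7, 6]
LT      -> [0]
NEG     -> [0]
DUP     -> [0, 0]
STORE 1 -> [0]
DUP     -> [0, 0]
STORE 2 -> [0]
LOAD 2  -> [0, 0]
DUP     -> [0, 0, 0]
ADD     -> [0, 0]
SWAP    -> [0, 0]
STORE 1 -> [0]
NEG     -> [0]
PUSH 51 -> [0, 51]
LOAD 2  -> [0, 51, 0]
DUP     -> [0, 51, 0, 0]
LT      -> [0, 51, 0]
DUP     -> [0, 51, 0, 0]
DUP     -> [0, 51, 0, 0, 0]
MUL     -> [0, 51, 0, 0]
ADD     -> [0, 51, 0]
NEG     -> [0, 51, 0]
OVER    -> [0, 51, 0, 51]
STORE 1 -> [0, 51, 0]
SWAP    -> [0, 0, 51]

3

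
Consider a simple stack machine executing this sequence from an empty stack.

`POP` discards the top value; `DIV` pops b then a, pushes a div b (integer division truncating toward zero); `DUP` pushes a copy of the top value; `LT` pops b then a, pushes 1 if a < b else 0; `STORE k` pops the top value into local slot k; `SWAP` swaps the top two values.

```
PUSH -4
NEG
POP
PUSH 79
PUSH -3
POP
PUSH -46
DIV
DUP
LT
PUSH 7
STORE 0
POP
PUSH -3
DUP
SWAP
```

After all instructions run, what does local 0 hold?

7

PUSH -4  → -4
NEG      → 4
POP      → (empty)
PUSH 79  → 79
PUSH -3  → 79 -3
POP      → 79
PUSH -46 → 79 -46
DIV      → -1
DUP      → -1 -1
LT       → 0
PUSH 7   → 0 7
STORE 0  → 0
POP      → (empty)
PUSH -3  → -3
DUP      → -3 -3
SWAP     → -3 -3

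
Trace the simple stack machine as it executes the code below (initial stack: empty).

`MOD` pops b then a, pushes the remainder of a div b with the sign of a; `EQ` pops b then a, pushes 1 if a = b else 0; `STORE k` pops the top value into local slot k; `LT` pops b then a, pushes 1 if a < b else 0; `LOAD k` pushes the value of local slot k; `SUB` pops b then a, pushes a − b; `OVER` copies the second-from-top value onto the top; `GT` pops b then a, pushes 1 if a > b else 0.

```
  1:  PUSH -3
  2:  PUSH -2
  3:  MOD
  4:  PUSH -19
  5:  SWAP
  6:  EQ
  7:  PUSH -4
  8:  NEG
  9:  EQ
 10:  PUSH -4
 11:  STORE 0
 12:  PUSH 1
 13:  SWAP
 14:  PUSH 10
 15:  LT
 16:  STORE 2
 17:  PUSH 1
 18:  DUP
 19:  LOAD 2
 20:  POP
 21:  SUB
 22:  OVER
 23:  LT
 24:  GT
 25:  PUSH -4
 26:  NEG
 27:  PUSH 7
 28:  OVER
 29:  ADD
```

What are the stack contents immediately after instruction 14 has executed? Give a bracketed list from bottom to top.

[1, 0, 10]

PUSH -3  : -3
PUSH -2  : -3 -2
MOD      : -1
PUSH -19 : -1 -19
SWAP     : -19 -1
EQ       : 0
PUSH -4  : 0 -4
NEG      : 0 4
EQ       : 0
PUSH -4  : 0 -4
STORE 0  : 0
PUSH 1   : 0 1
SWAP     : 1 0
PUSH 10  : 1 0 10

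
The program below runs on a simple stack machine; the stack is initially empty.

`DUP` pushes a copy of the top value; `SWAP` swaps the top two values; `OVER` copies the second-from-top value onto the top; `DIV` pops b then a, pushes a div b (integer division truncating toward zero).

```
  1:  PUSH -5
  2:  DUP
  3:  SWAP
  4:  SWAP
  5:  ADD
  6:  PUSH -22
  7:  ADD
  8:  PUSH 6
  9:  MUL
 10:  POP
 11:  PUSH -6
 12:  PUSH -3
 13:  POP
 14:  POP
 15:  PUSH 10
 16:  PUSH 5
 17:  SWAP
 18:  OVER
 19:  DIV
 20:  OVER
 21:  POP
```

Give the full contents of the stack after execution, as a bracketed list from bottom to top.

PUSH -5  : -5
DUP      : -5 -5
SWAP     : -5 -5
SWAP     : -5 -5
ADD      : -10
PUSH -22 : -10 -22
ADD      : -32
PUSH 6   : -32 6
MUL      : -192
POP      : (empty)
PUSH -6  : -6
PUSH -3  : -6 -3
POP      : -6
POP      : (empty)
PUSH 10  : 10
PUSH 5   : 10 5
SWAP     : 5 10
OVER     : 5 10 5
DIV      : 5 2
OVER     : 5 2 5
POP      : 5 2

[5, 2]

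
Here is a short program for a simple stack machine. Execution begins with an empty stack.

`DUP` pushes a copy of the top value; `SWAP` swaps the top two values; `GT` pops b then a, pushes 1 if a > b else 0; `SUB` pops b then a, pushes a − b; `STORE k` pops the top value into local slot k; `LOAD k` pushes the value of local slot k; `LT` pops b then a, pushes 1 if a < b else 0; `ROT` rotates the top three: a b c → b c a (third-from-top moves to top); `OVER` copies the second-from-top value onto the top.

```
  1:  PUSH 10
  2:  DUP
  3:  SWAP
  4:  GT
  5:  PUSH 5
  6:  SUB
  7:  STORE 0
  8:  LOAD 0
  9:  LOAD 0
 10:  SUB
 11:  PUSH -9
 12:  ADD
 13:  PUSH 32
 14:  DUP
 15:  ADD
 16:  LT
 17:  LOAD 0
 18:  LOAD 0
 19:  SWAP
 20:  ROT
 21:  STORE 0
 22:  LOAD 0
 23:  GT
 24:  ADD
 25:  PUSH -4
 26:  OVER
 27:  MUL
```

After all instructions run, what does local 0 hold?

1

PUSH 10 → [10]
DUP     → [10, 10]
SWAP    → [10, 10]
GT      → [0]
PUSH 5  → [0, 5]
SUB     → [-5]
STORE 0 → []
LOAD 0  → [-5]
LOAD 0  → [-5, -5]
SUB     → [0]
PUSH -9 → [0, -9]
ADD     → [-9]
PUSH 32 → [-9, 32]
DUP     → [-9, 32, 32]
ADD     → [-9, 64]
LT      → [1]
LOAD 0  → [1, -5]
LOAD 0  → [1, -5, -5]
SWAP    → [1, -5, -5]
ROT     → [-5, -5, 1]
STORE 0 → [-5, -5]
LOAD 0  → [-5, -5, 1]
GT      → [-5, 0]
ADD     → [-5]
PUSH -4 → [-5, -4]
OVER    → [-5, -4, -5]
MUL     → [-5, 20]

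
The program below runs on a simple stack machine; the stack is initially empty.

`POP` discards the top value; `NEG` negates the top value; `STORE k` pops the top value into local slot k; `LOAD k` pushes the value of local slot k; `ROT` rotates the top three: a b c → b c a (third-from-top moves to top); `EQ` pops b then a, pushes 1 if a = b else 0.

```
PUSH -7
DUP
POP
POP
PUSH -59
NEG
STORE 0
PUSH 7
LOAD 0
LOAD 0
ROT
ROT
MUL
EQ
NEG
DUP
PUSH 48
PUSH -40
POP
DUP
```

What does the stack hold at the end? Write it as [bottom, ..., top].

[0, 0, 48, 48]

PUSH -7   -7
DUP       -7 -7
POP       -7
POP       (empty)
PUSH -59  -59
NEG       59
STORE 0   (empty)
PUSH 7    7
LOAD 0    7 59
LOAD 0    7 59 59
ROT       59 59 7
ROT       59 7 59
MUL       59 413
EQ        0
NEG       0
DUP       0 0
PUSH 48   0 0 48
PUSH -40  0 0 48 -40
POP       0 0 48
DUP       0 0 48 48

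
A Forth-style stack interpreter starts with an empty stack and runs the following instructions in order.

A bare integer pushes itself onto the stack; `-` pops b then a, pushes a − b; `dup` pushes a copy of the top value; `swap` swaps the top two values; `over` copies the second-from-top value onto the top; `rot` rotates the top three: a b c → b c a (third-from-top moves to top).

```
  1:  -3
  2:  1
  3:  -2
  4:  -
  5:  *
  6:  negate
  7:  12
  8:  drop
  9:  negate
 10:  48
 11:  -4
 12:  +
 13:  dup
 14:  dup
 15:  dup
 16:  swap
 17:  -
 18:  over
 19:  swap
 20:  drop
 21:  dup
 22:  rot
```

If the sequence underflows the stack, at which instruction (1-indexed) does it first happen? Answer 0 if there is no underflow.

-3     → [-3]
1      → [-3, 1]
-2     → [-3, 1, -2]
-      → [-3, 3]
*      → [-9]
negate → [9]
12     → [9, 12]
drop   → [9]
negate → [-9]
48     → [-9, 48]
-4     → [-9, 48, -4]
+      → [-9, 44]
dup    → [-9, 44, 44]
dup    → [-9, 44, 44, 44]
dup    → [-9, 44, 44, 44, 44]
swap   → [-9, 44, 44, 44, 44]
-      → [-9, 44, 44, 0]
over   → [-9, 44, 44, 0, 44]
swap   → [-9, 44, 44, 44, 0]
drop   → [-9, 44, 44, 44]
dup    → [-9, 44, 44, 44, 44]
rot    → [-9, 44, 44, 44, 44]

0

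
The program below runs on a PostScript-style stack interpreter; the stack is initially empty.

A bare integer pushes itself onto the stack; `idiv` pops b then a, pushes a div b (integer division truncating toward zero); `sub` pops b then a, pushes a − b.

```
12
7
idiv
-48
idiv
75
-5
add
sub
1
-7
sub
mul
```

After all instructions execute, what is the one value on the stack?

-560

12   : [12]
7    : [12, 7]
idiv : [1]
-48  : [1, -48]
idiv : [0]
75   : [0, 75]
-5   : [0, 75, -5]
add  : [0, 70]
sub  : [-70]
1    : [-70, 1]
-7   : [-70, 1, -7]
sub  : [-70, 8]
mul  : [-560]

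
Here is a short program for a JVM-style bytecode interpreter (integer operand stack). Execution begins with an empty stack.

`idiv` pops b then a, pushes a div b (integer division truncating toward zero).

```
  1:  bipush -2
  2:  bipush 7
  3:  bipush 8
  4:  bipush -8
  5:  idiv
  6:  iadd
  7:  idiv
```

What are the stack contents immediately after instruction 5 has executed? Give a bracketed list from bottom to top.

[-2, 7, -1]

bipush -2  [-2]
bipush 7   [-2, 7]
bipush 8   [-2, 7, 8]
bipush -8  [-2, 7, 8, -8]
idiv       [-2, 7, -1]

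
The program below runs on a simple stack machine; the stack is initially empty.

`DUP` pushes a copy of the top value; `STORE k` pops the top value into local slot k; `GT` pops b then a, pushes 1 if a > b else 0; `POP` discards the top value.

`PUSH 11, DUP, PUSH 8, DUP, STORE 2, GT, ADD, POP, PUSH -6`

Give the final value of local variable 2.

8

PUSH 11  11
DUP      11 11
PUSH 8   11 11 8
DUP      11 11 8 8
STORE 2  11 11 8
GT       11 1
ADD      12
POP      (empty)
PUSH -6  -6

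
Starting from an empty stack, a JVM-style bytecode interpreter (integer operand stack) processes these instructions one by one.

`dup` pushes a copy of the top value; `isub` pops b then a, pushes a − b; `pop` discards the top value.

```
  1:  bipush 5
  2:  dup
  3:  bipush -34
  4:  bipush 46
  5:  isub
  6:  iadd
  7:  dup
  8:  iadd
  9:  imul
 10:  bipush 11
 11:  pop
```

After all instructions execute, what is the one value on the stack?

bipush 5   : [5]
dup        : [5, 5]
bipush -34 : [5, 5, -34]
bipush 46  : [5, 5, -34, 46]
isub       : [5, 5, -80]
iadd       : [5, -75]
dup        : [5, -75, -75]
iadd       : [5, -150]
imul       : [-750]
bipush 11  : [-750, 11]
pop        : [-750]

-750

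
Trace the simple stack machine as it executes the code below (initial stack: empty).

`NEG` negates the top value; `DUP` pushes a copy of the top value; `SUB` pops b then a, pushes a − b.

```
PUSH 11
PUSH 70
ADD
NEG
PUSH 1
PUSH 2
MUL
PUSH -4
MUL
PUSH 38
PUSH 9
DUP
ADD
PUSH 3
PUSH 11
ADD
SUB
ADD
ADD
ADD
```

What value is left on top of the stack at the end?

PUSH 11 → 11
PUSH 70 → 11 70
ADD     → 81
NEG     → -81
PUSH 1  → -81 1
PUSH 2  → -81 1 2
MUL     → -81 2
PUSH -4 → -81 2 -4
MUL     → -81 -8
PUSH 38 → -81 -8 38
PUSH 9  → -81 -8 38 9
DUP     → -81 -8 38 9 9
ADD     → -81 -8 38 18
PUSH 3  → -81 -8 38 18 3
PUSH 11 → -81 -8 38 18 3 11
ADD     → -81 -8 38 18 14
SUB     → -81 -8 38 4
ADD     → -81 -8 42
ADD     → -81 34
ADD     → -47

-47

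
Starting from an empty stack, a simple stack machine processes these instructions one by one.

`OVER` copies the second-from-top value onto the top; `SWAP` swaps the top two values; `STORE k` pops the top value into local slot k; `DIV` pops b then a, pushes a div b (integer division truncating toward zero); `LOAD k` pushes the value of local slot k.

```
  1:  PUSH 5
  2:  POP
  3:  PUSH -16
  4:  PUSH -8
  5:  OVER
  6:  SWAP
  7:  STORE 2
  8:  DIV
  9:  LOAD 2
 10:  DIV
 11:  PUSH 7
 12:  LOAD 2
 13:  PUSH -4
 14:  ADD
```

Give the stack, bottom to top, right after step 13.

[0, 7, -8, -4]

PUSH 5    5
POP       (empty)
PUSH -16  -16
PUSH -8   -16 -8
OVER      -16 -8 -16
SWAP      -16 -16 -8
STORE 2   -16 -16
DIV       1
LOAD 2    1 -8
DIV       0
PUSH 7    0 7
LOAD 2    0 7 -8
PUSH -4   0 7 -8 -4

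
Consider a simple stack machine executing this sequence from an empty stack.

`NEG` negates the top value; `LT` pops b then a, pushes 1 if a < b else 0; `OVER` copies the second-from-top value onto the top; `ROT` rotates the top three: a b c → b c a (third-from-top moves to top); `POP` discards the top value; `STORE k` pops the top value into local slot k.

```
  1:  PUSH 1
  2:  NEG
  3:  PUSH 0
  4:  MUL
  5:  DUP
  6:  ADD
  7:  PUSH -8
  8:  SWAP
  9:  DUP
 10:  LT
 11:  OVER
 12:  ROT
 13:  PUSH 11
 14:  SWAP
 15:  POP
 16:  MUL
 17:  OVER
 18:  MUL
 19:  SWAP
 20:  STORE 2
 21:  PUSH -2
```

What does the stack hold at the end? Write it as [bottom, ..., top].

PUSH 1  -> 1
NEG     -> -1
PUSH 0  -> -1 0
MUL     -> 0
DUP     -> 0 0
ADD     -> 0
PUSH -8 -> 0 -8
SWAP    -> -8 0
DUP     -> -8 0 0
LT      -> -8 0
OVER    -> -8 0 -8
ROT     -> 0 -8 -8
PUSH 11 -> 0 -8 -8 11
SWAP    -> 0 -8 11 -8
POP     -> 0 -8 11
MUL     -> 0 -88
OVER    -> 0 -88 0
MUL     -> 0 0
SWAP    -> 0 0
STORE 2 -> 0
PUSH -2 -> 0 -2

[0, -2]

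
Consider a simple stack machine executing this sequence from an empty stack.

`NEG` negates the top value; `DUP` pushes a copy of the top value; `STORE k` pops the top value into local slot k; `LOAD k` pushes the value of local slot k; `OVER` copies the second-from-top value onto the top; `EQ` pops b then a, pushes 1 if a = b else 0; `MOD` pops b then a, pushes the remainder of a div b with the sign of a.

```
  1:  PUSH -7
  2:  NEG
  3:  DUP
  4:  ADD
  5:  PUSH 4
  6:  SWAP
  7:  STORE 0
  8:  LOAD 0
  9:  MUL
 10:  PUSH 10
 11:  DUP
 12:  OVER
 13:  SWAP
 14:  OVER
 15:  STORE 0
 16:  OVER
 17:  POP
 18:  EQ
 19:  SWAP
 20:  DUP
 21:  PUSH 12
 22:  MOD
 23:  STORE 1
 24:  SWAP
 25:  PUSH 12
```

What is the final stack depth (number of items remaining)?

4

PUSH -7 -> [-7]
NEG     -> [7]
DUP     -> [7, 7]
ADD     -> [14]
PUSH 4  -> [14, 4]
SWAP    -> [4, 14]
STORE 0 -> [4]
LOAD 0  -> [4, 14]
MUL     -> [56]
PUSH 10 -> [56, 10]
DUP     -> [56, 10, 10]
OVER    -> [56, 10, 10, 10]
SWAP    -> [56, 10, 10, 10]
OVER    -> [56, 10, 10, 10, 10]
STORE 0 -> [56, 10, 10, 10]
OVER    -> [56, 10, 10, 10, 10]
POP     -> [56, 10, 10, 10]
EQ      -> [56, 10, 1]
SWAP    -> [56, 1, 10]
DUP     -> [56, 1, 10, 10]
PUSH 12 -> [56, 1, 10, 10, 12]
MOD     -> [56, 1, 10, 10]
STORE 1 -> [56, 1, 10]
SWAP    -> [56, 10, 1]
PUSH 12 -> [56, 10, 1, 12]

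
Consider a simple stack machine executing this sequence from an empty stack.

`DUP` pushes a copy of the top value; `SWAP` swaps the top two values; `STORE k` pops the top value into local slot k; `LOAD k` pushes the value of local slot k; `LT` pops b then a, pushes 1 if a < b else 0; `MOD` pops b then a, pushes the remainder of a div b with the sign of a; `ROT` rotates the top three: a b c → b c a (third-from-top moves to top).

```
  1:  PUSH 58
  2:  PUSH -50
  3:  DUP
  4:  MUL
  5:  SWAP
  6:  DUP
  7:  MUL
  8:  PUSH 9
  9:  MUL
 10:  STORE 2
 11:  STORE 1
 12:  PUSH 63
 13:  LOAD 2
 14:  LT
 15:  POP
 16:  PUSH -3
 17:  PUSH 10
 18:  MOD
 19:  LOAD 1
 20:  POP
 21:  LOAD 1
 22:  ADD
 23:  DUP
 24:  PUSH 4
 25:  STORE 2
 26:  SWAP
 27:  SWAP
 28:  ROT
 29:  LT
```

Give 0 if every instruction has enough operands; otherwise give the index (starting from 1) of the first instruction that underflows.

28

PUSH 58  → 58
PUSH -50 → 58 -50
DUP      → 58 -50 -50
MUL      → 58 2500
SWAP     → 2500 58
DUP      → 2500 58 58
MUL      → 2500 3364
PUSH 9   → 2500 3364 9
MUL      → 2500 30276
STORE 2  → 2500
STORE 1  → (empty)
PUSH 63  → 63
LOAD 2   → 63 30276
LT       → 1
POP      → (empty)
PUSH -3  → -3
PUSH 10  → -3 10
MOD      → -3
LOAD 1   → -3 2500
POP      → -3
LOAD 1   → -3 2500
ADD      → 2497
DUP      → 2497 2497
PUSH 4   → 2497 2497 4
STORE 2  → 2497 2497
SWAP     → 2497 2497
SWAP     → 2497 2497
ROT  — needs 3 operands, stack has 2 → underflow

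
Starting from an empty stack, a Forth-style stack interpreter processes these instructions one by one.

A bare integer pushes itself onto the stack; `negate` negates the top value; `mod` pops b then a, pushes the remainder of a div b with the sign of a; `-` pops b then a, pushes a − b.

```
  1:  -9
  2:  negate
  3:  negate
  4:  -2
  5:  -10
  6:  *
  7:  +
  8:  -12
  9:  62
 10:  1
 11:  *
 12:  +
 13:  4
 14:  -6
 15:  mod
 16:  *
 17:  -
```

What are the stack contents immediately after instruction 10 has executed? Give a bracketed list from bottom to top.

[11, -12, 62, 1]

-9      [-9]
negate  [9]
negate  [-9]
-2      [-9, -2]
-10     [-9, -2, -10]
*       [-9, 20]
+       [11]
-12     [11, -12]
62      [11, -12, 62]
1       [11, -12, 62, 1]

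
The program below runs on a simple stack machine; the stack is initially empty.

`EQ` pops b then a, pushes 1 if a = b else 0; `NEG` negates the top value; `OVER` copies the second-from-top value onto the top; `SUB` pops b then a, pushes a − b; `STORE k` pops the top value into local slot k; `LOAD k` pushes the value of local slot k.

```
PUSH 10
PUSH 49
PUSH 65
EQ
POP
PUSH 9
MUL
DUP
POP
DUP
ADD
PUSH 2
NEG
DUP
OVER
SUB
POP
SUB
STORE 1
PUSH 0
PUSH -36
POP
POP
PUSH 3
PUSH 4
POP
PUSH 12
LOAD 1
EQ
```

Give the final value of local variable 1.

PUSH 10  -> 10
PUSH 49  -> 10 49
PUSH 65  -> 10 49 65
EQ       -> 10 0
POP      -> 10
PUSH 9   -> 10 9
MUL      -> 90
DUP      -> 90 90
POP      -> 90
DUP      -> 90 90
ADD      -> 180
PUSH 2   -> 180 2
NEG      -> 180 -2
DUP      -> 180 -2 -2
OVER     -> 180 -2 -2 -2
SUB      -> 180 -2 0
POP      -> 180 -2
SUB      -> 182
STORE 1  -> (empty)
PUSH 0   -> 0
PUSH -36 -> 0 -36
POP      -> 0
POP      -> (empty)
PUSH 3   -> 3
PUSH 4   -> 3 4
POP      -> 3
PUSH 12  -> 3 12
LOAD 1   -> 3 12 182
EQ       -> 3 0

182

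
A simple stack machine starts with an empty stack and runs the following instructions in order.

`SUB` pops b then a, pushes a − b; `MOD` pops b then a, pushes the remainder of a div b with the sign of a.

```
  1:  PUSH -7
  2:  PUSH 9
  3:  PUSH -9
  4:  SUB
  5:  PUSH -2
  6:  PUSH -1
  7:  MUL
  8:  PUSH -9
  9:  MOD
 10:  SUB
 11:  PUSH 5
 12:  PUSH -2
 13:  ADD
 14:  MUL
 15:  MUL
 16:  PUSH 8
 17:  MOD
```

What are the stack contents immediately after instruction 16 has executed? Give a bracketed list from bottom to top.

PUSH -7 → [-7]
PUSH 9  → [-7, 9]
PUSH -9 → [-7, 9, -9]
SUB     → [-7, 18]
PUSH -2 → [-7, 18, -2]
PUSH -1 → [-7, 18, -2, -1]
MUL     → [-7, 18, 2]
PUSH -9 → [-7, 18, 2, -9]
MOD     → [-7, 18, 2]
SUB     → [-7, 16]
PUSH 5  → [-7, 16, 5]
PUSH -2 → [-7, 16, 5, -2]
ADD     → [-7, 16, 3]
MUL     → [-7, 48]
MUL     → [-336]
PUSH 8  → [-336, 8]

[-336, 8]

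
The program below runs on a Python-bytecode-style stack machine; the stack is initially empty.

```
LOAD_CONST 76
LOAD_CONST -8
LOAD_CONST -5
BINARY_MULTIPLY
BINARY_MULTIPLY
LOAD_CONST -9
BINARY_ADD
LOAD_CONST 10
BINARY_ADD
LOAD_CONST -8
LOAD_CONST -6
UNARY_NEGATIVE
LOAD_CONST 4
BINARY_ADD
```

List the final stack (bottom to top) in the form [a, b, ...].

[3041, -8, 10]

LOAD_CONST 76    [76]
LOAD_CONST -8    [76, -8]
LOAD_CONST -5    [76, -8, -5]
BINARY_MULTIPLY  [76, 40]
BINARY_MULTIPLY  [3040]
LOAD_CONST -9    [3040, -9]
BINARY_ADD       [3031]
LOAD_CONST 10    [3031, 10]
BINARY_ADD       [3041]
LOAD_CONST -8    [3041, -8]
LOAD_CONST -6    [3041, -8, -6]
UNARY_NEGATIVE   [3041, -8, 6]
LOAD_CONST 4     [3041, -8, 6, 4]
BINARY_ADD       [3041, -8, 10]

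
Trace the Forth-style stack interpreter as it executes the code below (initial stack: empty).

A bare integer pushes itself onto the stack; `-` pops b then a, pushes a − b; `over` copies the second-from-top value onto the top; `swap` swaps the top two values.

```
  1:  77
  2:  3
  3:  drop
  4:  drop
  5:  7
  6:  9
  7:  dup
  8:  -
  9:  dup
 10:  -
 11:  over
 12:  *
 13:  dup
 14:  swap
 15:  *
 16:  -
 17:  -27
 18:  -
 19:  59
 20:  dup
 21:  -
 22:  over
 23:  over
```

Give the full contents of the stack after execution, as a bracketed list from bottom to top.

77    [77]
3     [77, 3]
drop  [77]
drop  []
7     [7]
9     [7, 9]
dup   [7, 9, 9]
-     [7, 0]
dup   [7, 0, 0]
-     [7, 0]
over  [7, 0, 7]
*     [7, 0]
dup   [7, 0, 0]
swap  [7, 0, 0]
*     [7, 0]
-     [7]
-27   [7, -27]
-     [34]
59    [34, 59]
dup   [34, 59, 59]
-     [34, 0]
over  [34, 0, 34]
over  [34, 0, 34, 0]

[34, 0, 34, 0]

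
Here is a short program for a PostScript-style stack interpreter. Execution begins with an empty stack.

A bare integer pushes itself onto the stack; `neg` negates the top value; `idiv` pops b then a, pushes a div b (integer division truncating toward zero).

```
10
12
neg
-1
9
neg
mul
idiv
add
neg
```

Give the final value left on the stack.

-9

10    [10]
12    [10, 12]
neg   [10, -12]
-1    [10, -12, -1]
9     [10, -12, -1, 9]
neg   [10, -12, -1, -9]
mul   [10, -12, 9]
idiv  [10, -1]
add   [9]
neg   [-9]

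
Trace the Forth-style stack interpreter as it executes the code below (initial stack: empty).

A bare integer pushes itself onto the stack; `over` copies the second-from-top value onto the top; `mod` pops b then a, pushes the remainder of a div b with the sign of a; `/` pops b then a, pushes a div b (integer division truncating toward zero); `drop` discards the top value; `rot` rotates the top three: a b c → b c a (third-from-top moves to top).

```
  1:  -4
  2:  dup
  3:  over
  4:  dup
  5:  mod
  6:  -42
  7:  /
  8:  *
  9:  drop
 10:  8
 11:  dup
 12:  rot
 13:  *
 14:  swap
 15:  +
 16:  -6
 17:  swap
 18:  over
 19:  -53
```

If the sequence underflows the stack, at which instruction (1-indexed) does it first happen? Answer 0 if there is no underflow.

0

-4   → [-4]
dup  → [-4, -4]
over → [-4, -4, -4]
dup  → [-4, -4, -4, -4]
mod  → [-4, -4, 0]
-42  → [-4, -4, 0, -42]
/    → [-4, -4, 0]
*    → [-4, 0]
drop → [-4]
8    → [-4, 8]
dup  → [-4, 8, 8]
rot  → [8, 8, -4]
*    → [8, -32]
swap → [-32, 8]
+    → [-24]
-6   → [-24, -6]
swap → [-6, -24]
over → [-6, -24, -6]
-53  → [-6, -24, -6, -53]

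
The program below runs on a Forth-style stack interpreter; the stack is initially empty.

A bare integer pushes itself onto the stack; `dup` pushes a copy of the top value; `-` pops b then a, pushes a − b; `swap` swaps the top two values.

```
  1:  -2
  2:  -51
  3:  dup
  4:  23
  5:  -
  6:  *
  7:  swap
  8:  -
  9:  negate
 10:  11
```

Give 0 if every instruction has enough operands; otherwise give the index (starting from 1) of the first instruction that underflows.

-2     → [-2]
-51    → [-2, -51]
dup    → [-2, -51, -51]
23     → [-2, -51, -51, 23]
-      → [-2, -51, -74]
*      → [-2, 3774]
swap   → [3774, -2]
-      → [3776]
negate → [-3776]
11     → [-3776, 11]

0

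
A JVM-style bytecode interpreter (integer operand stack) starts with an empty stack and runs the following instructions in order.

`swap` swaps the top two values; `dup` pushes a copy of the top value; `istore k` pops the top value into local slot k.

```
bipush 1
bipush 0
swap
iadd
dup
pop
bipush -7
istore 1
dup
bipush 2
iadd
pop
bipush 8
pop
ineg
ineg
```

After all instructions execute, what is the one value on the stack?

1

bipush 1  -> 1
bipush 0  -> 1 0
swap      -> 0 1
iadd      -> 1
dup       -> 1 1
pop       -> 1
bipush -7 -> 1 -7
istore 1  -> 1
dup       -> 1 1
bipush 2  -> 1 1 2
iadd      -> 1 3
pop       -> 1
bipush 8  -> 1 8
pop       -> 1
ineg      -> -1
ineg      -> 1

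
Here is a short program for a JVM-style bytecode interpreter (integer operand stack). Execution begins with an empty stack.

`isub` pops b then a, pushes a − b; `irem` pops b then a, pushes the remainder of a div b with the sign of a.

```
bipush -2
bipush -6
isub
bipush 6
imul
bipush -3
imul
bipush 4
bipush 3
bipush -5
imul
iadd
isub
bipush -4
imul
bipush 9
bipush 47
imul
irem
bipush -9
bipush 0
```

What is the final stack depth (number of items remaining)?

bipush -2 → -2
bipush -6 → -2 -6
isub      → 4
bipush 6  → 4 6
imul      → 24
bipush -3 → 24 -3
imul      → -72
bipush 4  → -72 4
bipush 3  → -72 4 3
bipush -5 → -72 4 3 -5
imul      → -72 4 -15
iadd      → -72 -11
isub      → -61
bipush -4 → -61 -4
imul      → 244
bipush 9  → 244 9
bipush 47 → 244 9 47
imul      → 244 423
irem      → 244
bipush -9 → 244 -9
bipush 0  → 244 -9 0

3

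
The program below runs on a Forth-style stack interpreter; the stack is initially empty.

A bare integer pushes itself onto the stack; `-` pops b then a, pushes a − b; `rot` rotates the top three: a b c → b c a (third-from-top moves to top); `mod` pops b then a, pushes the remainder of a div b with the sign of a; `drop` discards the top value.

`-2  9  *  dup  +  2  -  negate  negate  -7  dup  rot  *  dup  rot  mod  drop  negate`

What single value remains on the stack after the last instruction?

-266

-2     : -2
9      : -2 9
*      : -18
dup    : -18 -18
+      : -36
2      : -36 2
-      : -38
negate : 38
negate : -38
-7     : -38 -7
dup    : -38 -7 -7
rot    : -7 -7 -38
*      : -7 266
dup    : -7 266 266
rot    : 266 266 -7
mod    : 266 0
drop   : 266
negate : -266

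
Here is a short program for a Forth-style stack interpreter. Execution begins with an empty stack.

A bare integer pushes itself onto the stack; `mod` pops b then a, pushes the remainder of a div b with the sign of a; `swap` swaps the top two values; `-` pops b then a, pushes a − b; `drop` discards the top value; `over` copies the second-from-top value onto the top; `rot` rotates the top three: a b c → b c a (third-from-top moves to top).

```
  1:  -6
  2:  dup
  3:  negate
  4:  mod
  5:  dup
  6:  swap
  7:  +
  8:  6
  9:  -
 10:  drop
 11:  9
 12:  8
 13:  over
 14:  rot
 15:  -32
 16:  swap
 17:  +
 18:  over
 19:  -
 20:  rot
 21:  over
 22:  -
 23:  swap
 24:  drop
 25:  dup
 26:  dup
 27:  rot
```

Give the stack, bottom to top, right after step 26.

[9, 40, 40, 40]

-6     -> [-6]
dup    -> [-6, -6]
negate -> [-6, 6]
mod    -> [0]
dup    -> [0, 0]
swap   -> [0, 0]
+      -> [0]
6      -> [0, 6]
-      -> [-6]
drop   -> []
9      -> [9]
8      -> [9, 8]
over   -> [9, 8, 9]
rot    -> [8, 9, 9]
-32    -> [8, 9, 9, -32]
swap   -> [8, 9, -32, 9]
+      -> [8, 9, -23]
over   -> [8, 9, -23, 9]
-      -> [8, 9, -32]
rot    -> [9, -32, 8]
over   -> [9, -32, 8, -32]
-      -> [9, -32, 40]
swap   -> [9, 40, -32]
drop   -> [9, 40]
dup    -> [9, 40, 40]
dup    -> [9, 40, 40, 40]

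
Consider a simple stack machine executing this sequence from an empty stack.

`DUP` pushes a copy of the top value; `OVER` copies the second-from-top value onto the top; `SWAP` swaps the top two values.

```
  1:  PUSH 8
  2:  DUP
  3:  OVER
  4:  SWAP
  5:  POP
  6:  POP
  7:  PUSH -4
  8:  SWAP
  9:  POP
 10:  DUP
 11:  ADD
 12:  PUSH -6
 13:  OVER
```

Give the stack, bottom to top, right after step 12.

PUSH 8  -> 8
DUP     -> 8 8
OVER    -> 8 8 8
SWAP    -> 8 8 8
POP     -> 8 8
POP     -> 8
PUSH -4 -> 8 -4
SWAP    -> -4 8
POP     -> -4
DUP     -> -4 -4
ADD     -> -8
PUSH -6 -> -8 -6

[-8, -6]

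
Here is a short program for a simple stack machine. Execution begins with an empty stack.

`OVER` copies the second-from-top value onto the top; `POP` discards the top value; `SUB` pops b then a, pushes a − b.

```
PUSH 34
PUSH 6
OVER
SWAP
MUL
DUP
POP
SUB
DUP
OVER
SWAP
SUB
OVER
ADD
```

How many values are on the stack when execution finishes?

PUSH 34 -> [34]
PUSH 6  -> [34, 6]
OVER    -> [34, 6, 34]
SWAP    -> [34, 34, 6]
MUL     -> [34, 204]
DUP     -> [34, 204, 204]
POP     -> [34, 204]
SUB     -> [-170]
DUP     -> [-170, -170]
OVER    -> [-170, -170, -170]
SWAP    -> [-170, -170, -170]
SUB     -> [-170, 0]
OVER    -> [-170, 0, -170]
ADD     -> [-170, -170]

2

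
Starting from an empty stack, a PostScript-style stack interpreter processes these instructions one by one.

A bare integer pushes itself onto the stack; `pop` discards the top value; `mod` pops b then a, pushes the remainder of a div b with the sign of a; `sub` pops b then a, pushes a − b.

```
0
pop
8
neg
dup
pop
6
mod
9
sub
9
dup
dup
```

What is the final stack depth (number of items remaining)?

0    [0]
pop  []
8    [8]
neg  [-8]
dup  [-8, -8]
pop  [-8]
6    [-8, 6]
mod  [-2]
9    [-2, 9]
sub  [-11]
9    [-11, 9]
dup  [-11, 9, 9]
dup  [-11, 9, 9, 9]

4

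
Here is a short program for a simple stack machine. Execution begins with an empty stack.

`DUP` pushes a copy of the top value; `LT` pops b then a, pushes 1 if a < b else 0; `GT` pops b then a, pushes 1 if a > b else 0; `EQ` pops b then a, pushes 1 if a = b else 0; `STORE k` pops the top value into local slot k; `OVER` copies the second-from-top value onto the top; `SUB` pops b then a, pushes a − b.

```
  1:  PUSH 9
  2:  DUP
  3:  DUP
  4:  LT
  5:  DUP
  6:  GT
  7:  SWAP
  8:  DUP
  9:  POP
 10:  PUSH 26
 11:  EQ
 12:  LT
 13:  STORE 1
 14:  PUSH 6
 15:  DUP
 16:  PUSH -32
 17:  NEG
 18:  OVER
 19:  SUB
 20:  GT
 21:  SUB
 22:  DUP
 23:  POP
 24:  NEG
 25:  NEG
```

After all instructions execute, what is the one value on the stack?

PUSH 9   -> 9
DUP      -> 9 9
DUP      -> 9 9 9
LT       -> 9 0
DUP      -> 9 0 0
GT       -> 9 0
SWAP     -> 0 9
DUP      -> 0 9 9
POP      -> 0 9
PUSH 26  -> 0 9 26
EQ       -> 0 0
LT       -> 0
STORE 1  -> (empty)
PUSH 6   -> 6
DUP      -> 6 6
PUSH -32 -> 6 6 -32
NEG      -> 6 6 32
OVER     -> 6 6 32 6
SUB      -> 6 6 26
GT       -> 6 0
SUB      -> 6
DUP      -> 6 6
POP      -> 6
NEG      -> -6
NEG      -> 6

6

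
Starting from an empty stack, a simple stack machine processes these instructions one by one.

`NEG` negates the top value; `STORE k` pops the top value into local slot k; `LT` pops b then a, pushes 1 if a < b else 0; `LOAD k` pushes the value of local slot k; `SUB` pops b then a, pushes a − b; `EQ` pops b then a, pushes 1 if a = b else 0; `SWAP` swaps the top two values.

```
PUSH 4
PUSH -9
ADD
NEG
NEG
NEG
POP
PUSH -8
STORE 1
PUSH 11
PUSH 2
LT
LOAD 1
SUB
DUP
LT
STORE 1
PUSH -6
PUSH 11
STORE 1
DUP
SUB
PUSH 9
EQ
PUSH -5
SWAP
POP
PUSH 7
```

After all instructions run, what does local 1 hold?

11

PUSH 4   4
PUSH -9  4 -9
ADD      -5
NEG      5
NEG      -5
NEG      5
POP      (empty)
PUSH -8  -8
STORE 1  (empty)
PUSH 11  11
PUSH 2   11 2
LT       0
LOAD 1   0 -8
SUB      8
DUP      8 8
LT       0
STORE 1  (empty)
PUSH -6  -6
PUSH 11  -6 11
STORE 1  -6
DUP      -6 -6
SUB      0
PUSH 9   0 9
EQ       0
PUSH -5  0 -5
SWAP     -5 0
POP      -5
PUSH 7   -5 7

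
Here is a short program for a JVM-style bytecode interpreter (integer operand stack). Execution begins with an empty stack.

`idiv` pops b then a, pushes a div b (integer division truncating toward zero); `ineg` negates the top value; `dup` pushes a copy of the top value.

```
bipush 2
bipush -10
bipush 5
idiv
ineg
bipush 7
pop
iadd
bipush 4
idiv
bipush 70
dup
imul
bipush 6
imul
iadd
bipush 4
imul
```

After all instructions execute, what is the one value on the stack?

117604

bipush 2    [2]
bipush -10  [2, -10]
bipush 5    [2, -10, 5]
idiv        [2, -2]
ineg        [2, 2]
bipush 7    [2, 2, 7]
pop         [2, 2]
iadd        [4]
bipush 4    [4, 4]
idiv        [1]
bipush 70   [1, 70]
dup         [1, 70, 70]
imul        [1, 4900]
bipush 6    [1, 4900, 6]
imul        [1, 29400]
iadd        [29401]
bipush 4    [29401, 4]
imul        [117604]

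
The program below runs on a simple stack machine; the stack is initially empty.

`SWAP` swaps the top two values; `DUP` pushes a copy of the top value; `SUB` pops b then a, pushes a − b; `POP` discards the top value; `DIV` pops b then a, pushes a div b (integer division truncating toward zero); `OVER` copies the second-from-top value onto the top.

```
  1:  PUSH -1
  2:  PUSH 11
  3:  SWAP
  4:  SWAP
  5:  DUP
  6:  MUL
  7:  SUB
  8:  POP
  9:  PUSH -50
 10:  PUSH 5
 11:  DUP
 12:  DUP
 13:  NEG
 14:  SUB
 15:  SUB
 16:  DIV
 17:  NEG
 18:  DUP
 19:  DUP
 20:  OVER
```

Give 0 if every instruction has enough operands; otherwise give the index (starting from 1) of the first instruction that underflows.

PUSH -1  -> [-1]
PUSH 11  -> [-1, 11]
SWAP     -> [11, -1]
SWAP     -> [-1, 11]
DUP      -> [-1, 11, 11]
MUL      -> [-1, 121]
SUB      -> [-122]
POP      -> []
PUSH -50 -> [-50]
PUSH 5   -> [-50, 5]
DUP      -> [-50, 5, 5]
DUP      -> [-50, 5, 5, 5]
NEG      -> [-50, 5, 5, -5]
SUB      -> [-50, 5, 10]
SUB      -> [-50, -5]
DIV      -> [10]
NEG      -> [-10]
DUP      -> [-10, -10]
DUP      -> [-10, -10, -10]
OVER     -> [-10, -10, -10, -10]

0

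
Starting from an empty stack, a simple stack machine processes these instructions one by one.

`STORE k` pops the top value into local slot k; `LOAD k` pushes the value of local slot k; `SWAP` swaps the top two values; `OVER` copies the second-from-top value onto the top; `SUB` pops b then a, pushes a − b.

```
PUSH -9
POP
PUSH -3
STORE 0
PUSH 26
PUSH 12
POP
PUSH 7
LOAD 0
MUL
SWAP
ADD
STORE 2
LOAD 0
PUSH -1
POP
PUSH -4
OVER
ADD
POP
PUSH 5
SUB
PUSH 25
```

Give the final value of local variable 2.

5

PUSH -9 → [-9]
POP     → []
PUSH -3 → [-3]
STORE 0 → []
PUSH 26 → [26]
PUSH 12 → [26, 12]
POP     → [26]
PUSH 7  → [26, 7]
LOAD 0  → [26, 7, -3]
MUL     → [26, -21]
SWAP    → [-21, 26]
ADD     → [5]
STORE 2 → []
LOAD 0  → [-3]
PUSH -1 → [-3, -1]
POP     → [-3]
PUSH -4 → [-3, -4]
OVER    → [-3, -4, -3]
ADD     → [-3, -7]
POP     → [-3]
PUSH 5  → [-3, 5]
SUB     → [-8]
PUSH 25 → [-8, 25]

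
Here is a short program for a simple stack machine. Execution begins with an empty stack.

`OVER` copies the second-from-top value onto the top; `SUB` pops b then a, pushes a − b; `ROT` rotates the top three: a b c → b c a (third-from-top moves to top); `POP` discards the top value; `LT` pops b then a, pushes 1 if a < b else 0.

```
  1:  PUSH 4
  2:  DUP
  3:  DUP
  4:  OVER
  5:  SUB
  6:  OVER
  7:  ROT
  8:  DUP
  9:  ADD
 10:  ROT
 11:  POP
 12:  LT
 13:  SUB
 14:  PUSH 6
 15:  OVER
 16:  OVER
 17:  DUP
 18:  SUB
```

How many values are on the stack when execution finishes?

PUSH 4 : 4
DUP    : 4 4
DUP    : 4 4 4
OVER   : 4 4 4 4
SUB    : 4 4 0
OVER   : 4 4 0 4
ROT    : 4 0 4 4
DUP    : 4 0 4 4 4
ADD    : 4 0 4 8
ROT    : 4 4 8 0
POP    : 4 4 8
LT     : 4 1
SUB    : 3
PUSH 6 : 3 6
OVER   : 3 6 3
OVER   : 3 6 3 6
DUP    : 3 6 3 6 6
SUB    : 3 6 3 0

4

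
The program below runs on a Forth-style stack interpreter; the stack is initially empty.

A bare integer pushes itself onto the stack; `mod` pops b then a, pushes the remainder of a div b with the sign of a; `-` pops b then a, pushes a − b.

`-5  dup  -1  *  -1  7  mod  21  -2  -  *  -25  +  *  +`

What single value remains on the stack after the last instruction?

-5  → [-5]
dup → [-5, -5]
-1  → [-5, -5, -1]
*   → [-5, 5]
-1  → [-5, 5, -1]
7   → [-5, 5, -1, 7]
mod → [-5, 5, -1]
21  → [-5, 5, -1, 21]
-2  → [-5, 5, -1, 21, -2]
-   → [-5, 5, -1, 23]
*   → [-5, 5, -23]
-25 → [-5, 5, -23, -25]
+   → [-5, 5, -48]
*   → [-5, -240]
+   → [-245]

-245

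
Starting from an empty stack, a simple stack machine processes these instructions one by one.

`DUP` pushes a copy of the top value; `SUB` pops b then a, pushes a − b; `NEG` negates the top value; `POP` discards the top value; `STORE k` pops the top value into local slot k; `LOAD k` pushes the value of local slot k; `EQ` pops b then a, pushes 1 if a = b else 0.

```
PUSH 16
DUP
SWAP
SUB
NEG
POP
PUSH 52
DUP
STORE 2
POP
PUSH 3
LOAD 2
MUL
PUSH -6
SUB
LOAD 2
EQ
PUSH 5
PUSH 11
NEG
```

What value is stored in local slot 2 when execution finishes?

52

PUSH 16 -> [16]
DUP     -> [16, 16]
SWAP    -> [16, 16]
SUB     -> [0]
NEG     -> [0]
POP     -> []
PUSH 52 -> [52]
DUP     -> [52, 52]
STORE 2 -> [52]
POP     -> []
PUSH 3  -> [3]
LOAD 2  -> [3, 52]
MUL     -> [156]
PUSH -6 -> [156, -6]
SUB     -> [162]
LOAD 2  -> [162, 52]
EQ      -> [0]
PUSH 5  -> [0, 5]
PUSH 11 -> [0, 5, 11]
NEG     -> [0, 5, -11]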